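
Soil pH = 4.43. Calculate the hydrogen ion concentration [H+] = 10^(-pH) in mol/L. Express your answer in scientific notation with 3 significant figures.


Step 1: [H+] = 10^(-pH)
Step 2: [H+] = 10^(-4.43)
Step 3: [H+] = 3.72e-05 mol/L

3.72e-05


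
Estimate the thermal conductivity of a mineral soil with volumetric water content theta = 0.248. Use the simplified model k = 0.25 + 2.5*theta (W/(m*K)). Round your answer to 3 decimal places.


Step 1: k = 0.25 + 2.5 * theta
Step 2: k = 0.25 + 2.5 * 0.248
Step 3: k = 0.25 + 0.62
Step 4: k = 0.87 W/(m*K)

0.87


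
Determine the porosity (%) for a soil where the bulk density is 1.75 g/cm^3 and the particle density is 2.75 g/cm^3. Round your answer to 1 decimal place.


Step 1: Formula: n = 100 * (1 - BD / PD)
Step 2: n = 100 * (1 - 1.75 / 2.75)
Step 3: n = 100 * (1 - 0.63636)
Step 4: n = 36.4%

36.4


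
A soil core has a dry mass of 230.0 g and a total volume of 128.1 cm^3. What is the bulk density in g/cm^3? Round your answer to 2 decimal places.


Step 1: Identify the formula: BD = dry mass / volume
Step 2: Substitute values: BD = 230.0 / 128.1
Step 3: BD = 1.8 g/cm^3

1.8


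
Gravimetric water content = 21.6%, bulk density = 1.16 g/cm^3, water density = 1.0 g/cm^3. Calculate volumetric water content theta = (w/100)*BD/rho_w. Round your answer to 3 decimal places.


Step 1: theta = (w / 100) * BD / rho_w
Step 2: theta = (21.6 / 100) * 1.16 / 1.0
Step 3: theta = 0.216 * 1.16
Step 4: theta = 0.251

0.251


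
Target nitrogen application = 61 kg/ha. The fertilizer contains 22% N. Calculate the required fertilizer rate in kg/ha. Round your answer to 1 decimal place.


Step 1: Fertilizer rate = target N / (N content / 100)
Step 2: Rate = 61 / (22 / 100)
Step 3: Rate = 61 / 0.22
Step 4: Rate = 277.3 kg/ha

277.3


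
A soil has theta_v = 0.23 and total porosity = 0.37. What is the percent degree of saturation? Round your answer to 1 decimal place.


Step 1: S = 100 * theta_v / n
Step 2: S = 100 * 0.23 / 0.37
Step 3: S = 62.2%

62.2


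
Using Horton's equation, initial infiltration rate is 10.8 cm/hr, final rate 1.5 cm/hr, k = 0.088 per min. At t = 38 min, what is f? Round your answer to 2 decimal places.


Step 1: f = fc + (f0 - fc) * exp(-k * t)
Step 2: exp(-0.088 * 38) = 0.035295
Step 3: f = 1.5 + (10.8 - 1.5) * 0.035295
Step 4: f = 1.5 + 9.3 * 0.035295
Step 5: f = 1.83 cm/hr

1.83


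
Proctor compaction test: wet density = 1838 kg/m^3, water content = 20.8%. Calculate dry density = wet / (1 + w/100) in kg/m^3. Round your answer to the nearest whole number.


Step 1: Dry density = wet density / (1 + w/100)
Step 2: Dry density = 1838 / (1 + 20.8/100)
Step 3: Dry density = 1838 / 1.208
Step 4: Dry density = 1522 kg/m^3

1522


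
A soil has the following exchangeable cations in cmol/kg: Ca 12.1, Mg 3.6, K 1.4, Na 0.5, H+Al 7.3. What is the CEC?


Step 1: CEC = Ca + Mg + K + Na + (H+Al)
Step 2: CEC = 12.1 + 3.6 + 1.4 + 0.5 + 7.3
Step 3: CEC = 24.9 cmol/kg

24.9


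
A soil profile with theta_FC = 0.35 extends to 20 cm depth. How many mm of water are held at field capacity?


Step 1: Water (mm) = theta_FC * depth (cm) * 10
Step 2: Water = 0.35 * 20 * 10
Step 3: Water = 70.0 mm

70.0


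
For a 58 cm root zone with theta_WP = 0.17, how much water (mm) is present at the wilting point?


Step 1: Water (mm) = theta_WP * depth * 10
Step 2: Water = 0.17 * 58 * 10
Step 3: Water = 98.6 mm

98.6


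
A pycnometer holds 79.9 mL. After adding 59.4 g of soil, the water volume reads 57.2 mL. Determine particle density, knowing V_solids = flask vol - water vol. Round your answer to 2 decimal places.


Step 1: Volume of solids = flask volume - water volume with soil
Step 2: V_solids = 79.9 - 57.2 = 22.7 mL
Step 3: Particle density = mass / V_solids = 59.4 / 22.7 = 2.62 g/cm^3

2.62


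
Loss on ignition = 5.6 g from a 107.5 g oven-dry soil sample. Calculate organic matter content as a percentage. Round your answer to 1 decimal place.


Step 1: OM% = 100 * LOI / sample mass
Step 2: OM = 100 * 5.6 / 107.5
Step 3: OM = 5.2%

5.2


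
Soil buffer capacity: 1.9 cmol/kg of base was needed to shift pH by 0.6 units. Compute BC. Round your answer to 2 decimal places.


Step 1: BC = change in base / change in pH
Step 2: BC = 1.9 / 0.6
Step 3: BC = 3.17 cmol/(kg*pH unit)

3.17


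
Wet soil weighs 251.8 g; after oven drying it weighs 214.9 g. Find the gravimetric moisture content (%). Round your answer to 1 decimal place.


Step 1: Water mass = wet - dry = 251.8 - 214.9 = 36.9 g
Step 2: w = 100 * water mass / dry mass
Step 3: w = 100 * 36.9 / 214.9 = 17.2%

17.2


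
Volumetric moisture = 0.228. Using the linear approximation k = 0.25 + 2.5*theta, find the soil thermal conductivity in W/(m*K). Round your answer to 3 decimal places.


Step 1: k = 0.25 + 2.5 * theta
Step 2: k = 0.25 + 2.5 * 0.228
Step 3: k = 0.25 + 0.57
Step 4: k = 0.82 W/(m*K)

0.82


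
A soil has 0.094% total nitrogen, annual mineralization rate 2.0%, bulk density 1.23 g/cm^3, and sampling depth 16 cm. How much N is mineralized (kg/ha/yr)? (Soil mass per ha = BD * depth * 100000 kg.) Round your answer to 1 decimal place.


Step 1: Soil mass per ha = BD * depth * 100000 = 1.23 * 16 * 100000 = 1968000 kg
Step 2: Total N pool = soil mass * N%/100 = 1968000 * 0.094/100 = 1849.92 kg/ha
Step 3: N mineralized = N pool * rate%/100 = 1849.92 * 2.0/100 = 37.0 kg/ha/yr

37.0


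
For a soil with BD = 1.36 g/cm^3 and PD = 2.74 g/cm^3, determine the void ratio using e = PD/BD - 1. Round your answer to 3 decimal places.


Step 1: e = PD / BD - 1
Step 2: e = 2.74 / 1.36 - 1
Step 3: e = 2.01471 - 1
Step 4: e = 1.015

1.015


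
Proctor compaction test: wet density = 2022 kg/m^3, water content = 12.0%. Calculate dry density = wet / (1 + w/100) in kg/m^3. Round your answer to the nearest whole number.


Step 1: Dry density = wet density / (1 + w/100)
Step 2: Dry density = 2022 / (1 + 12.0/100)
Step 3: Dry density = 2022 / 1.12
Step 4: Dry density = 1805 kg/m^3

1805


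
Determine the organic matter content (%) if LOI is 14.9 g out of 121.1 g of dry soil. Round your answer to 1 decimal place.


Step 1: OM% = 100 * LOI / sample mass
Step 2: OM = 100 * 14.9 / 121.1
Step 3: OM = 12.3%

12.3


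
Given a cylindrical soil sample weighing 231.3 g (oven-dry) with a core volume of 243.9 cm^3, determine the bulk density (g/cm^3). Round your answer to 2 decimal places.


Step 1: Identify the formula: BD = dry mass / volume
Step 2: Substitute values: BD = 231.3 / 243.9
Step 3: BD = 0.95 g/cm^3

0.95


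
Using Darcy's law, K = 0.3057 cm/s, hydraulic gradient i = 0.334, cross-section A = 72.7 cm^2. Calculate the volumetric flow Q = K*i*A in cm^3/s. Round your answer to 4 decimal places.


Step 1: Apply Darcy's law: Q = K * i * A
Step 2: Q = 0.3057 * 0.334 * 72.7
Step 3: Q = 7.4229 cm^3/s

7.4229


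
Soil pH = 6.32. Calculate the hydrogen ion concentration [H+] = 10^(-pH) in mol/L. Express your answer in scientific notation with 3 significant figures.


Step 1: [H+] = 10^(-pH)
Step 2: [H+] = 10^(-6.32)
Step 3: [H+] = 4.79e-07 mol/L

4.79e-07


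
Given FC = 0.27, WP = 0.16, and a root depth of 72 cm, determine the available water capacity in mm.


Step 1: Available water = (FC - WP) * depth * 10
Step 2: AW = (0.27 - 0.16) * 72 * 10
Step 3: AW = 0.11 * 72 * 10
Step 4: AW = 79.2 mm

79.2


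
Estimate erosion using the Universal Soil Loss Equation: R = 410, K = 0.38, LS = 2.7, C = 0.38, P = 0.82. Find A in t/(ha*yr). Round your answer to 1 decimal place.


Step 1: A = R * K * LS * C * P
Step 2: R * K = 410 * 0.38 = 155.8
Step 3: (R*K) * LS = 155.8 * 2.7 = 420.66
Step 4: * C * P = 420.66 * 0.38 * 0.82 = 131.1
Step 5: A = 131.1 t/(ha*yr)

131.1


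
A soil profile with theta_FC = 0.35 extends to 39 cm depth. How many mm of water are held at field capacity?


Step 1: Water (mm) = theta_FC * depth (cm) * 10
Step 2: Water = 0.35 * 39 * 10
Step 3: Water = 136.5 mm

136.5


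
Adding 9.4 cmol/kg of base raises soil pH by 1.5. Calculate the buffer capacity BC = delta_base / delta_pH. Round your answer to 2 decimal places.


Step 1: BC = change in base / change in pH
Step 2: BC = 9.4 / 1.5
Step 3: BC = 6.27 cmol/(kg*pH unit)

6.27


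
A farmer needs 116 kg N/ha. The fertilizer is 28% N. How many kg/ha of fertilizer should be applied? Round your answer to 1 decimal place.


Step 1: Fertilizer rate = target N / (N content / 100)
Step 2: Rate = 116 / (28 / 100)
Step 3: Rate = 116 / 0.28
Step 4: Rate = 414.3 kg/ha

414.3


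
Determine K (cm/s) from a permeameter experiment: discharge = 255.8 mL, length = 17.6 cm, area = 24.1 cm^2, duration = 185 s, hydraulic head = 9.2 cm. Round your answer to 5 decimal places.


Step 1: K = Q * L / (A * t * h)
Step 2: Numerator = 255.8 * 17.6 = 4502.08
Step 3: Denominator = 24.1 * 185 * 9.2 = 41018.2
Step 4: K = 4502.08 / 41018.2 = 0.10976 cm/s

0.10976


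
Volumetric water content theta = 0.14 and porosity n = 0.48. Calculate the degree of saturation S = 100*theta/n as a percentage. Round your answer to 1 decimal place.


Step 1: S = 100 * theta_v / n
Step 2: S = 100 * 0.14 / 0.48
Step 3: S = 29.2%

29.2


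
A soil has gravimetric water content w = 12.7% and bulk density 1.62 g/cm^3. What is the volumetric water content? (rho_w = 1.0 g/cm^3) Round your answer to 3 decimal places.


Step 1: theta = (w / 100) * BD / rho_w
Step 2: theta = (12.7 / 100) * 1.62 / 1.0
Step 3: theta = 0.127 * 1.62
Step 4: theta = 0.206

0.206


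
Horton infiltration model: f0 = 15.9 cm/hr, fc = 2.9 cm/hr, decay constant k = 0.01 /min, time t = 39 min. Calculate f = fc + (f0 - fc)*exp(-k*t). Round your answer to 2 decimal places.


Step 1: f = fc + (f0 - fc) * exp(-k * t)
Step 2: exp(-0.01 * 39) = 0.677057
Step 3: f = 2.9 + (15.9 - 2.9) * 0.677057
Step 4: f = 2.9 + 13.0 * 0.677057
Step 5: f = 11.7 cm/hr

11.7


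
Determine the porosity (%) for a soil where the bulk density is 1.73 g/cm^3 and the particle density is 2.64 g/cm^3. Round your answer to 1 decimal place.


Step 1: Formula: n = 100 * (1 - BD / PD)
Step 2: n = 100 * (1 - 1.73 / 2.64)
Step 3: n = 100 * (1 - 0.6553)
Step 4: n = 34.5%

34.5


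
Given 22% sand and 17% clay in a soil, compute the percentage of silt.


Step 1: sand + silt + clay = 100%
Step 2: silt = 100 - sand - clay
Step 3: silt = 100 - 22 - 17
Step 4: silt = 61%

61


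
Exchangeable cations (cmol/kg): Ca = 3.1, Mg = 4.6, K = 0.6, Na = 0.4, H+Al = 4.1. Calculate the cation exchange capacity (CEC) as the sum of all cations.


Step 1: CEC = Ca + Mg + K + Na + (H+Al)
Step 2: CEC = 3.1 + 4.6 + 0.6 + 0.4 + 4.1
Step 3: CEC = 12.8 cmol/kg

12.8


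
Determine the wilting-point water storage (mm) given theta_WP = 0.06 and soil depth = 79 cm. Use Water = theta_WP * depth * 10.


Step 1: Water (mm) = theta_WP * depth * 10
Step 2: Water = 0.06 * 79 * 10
Step 3: Water = 47.4 mm

47.4


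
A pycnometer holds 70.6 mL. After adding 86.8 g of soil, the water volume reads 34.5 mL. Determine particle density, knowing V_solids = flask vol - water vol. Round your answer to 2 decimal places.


Step 1: Volume of solids = flask volume - water volume with soil
Step 2: V_solids = 70.6 - 34.5 = 36.1 mL
Step 3: Particle density = mass / V_solids = 86.8 / 36.1 = 2.4 g/cm^3

2.4


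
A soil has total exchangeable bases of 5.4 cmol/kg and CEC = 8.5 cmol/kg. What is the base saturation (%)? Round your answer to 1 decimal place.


Step 1: BS = 100 * (sum of bases) / CEC
Step 2: BS = 100 * 5.4 / 8.5
Step 3: BS = 63.5%

63.5


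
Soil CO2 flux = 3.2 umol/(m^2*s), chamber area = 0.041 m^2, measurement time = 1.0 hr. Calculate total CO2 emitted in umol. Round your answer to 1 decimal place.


Step 1: Convert time to seconds: 1.0 hr * 3600 = 3600.0 s
Step 2: Total = flux * area * time_s
Step 3: Total = 3.2 * 0.041 * 3600.0
Step 4: Total = 472.3 umol

472.3


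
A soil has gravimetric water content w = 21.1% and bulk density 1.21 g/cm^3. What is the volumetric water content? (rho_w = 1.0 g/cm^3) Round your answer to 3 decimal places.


Step 1: theta = (w / 100) * BD / rho_w
Step 2: theta = (21.1 / 100) * 1.21 / 1.0
Step 3: theta = 0.211 * 1.21
Step 4: theta = 0.255

0.255


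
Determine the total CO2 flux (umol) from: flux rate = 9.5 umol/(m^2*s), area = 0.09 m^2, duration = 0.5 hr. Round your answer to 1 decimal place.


Step 1: Convert time to seconds: 0.5 hr * 3600 = 1800.0 s
Step 2: Total = flux * area * time_s
Step 3: Total = 9.5 * 0.09 * 1800.0
Step 4: Total = 1539.0 umol

1539.0


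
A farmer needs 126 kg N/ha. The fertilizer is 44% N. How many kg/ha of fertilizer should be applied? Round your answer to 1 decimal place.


Step 1: Fertilizer rate = target N / (N content / 100)
Step 2: Rate = 126 / (44 / 100)
Step 3: Rate = 126 / 0.44
Step 4: Rate = 286.4 kg/ha

286.4


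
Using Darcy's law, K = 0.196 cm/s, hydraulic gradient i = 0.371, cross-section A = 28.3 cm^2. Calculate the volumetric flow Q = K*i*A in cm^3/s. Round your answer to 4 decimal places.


Step 1: Apply Darcy's law: Q = K * i * A
Step 2: Q = 0.196 * 0.371 * 28.3
Step 3: Q = 2.0579 cm^3/s

2.0579


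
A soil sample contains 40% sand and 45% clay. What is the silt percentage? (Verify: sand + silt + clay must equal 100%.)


Step 1: sand + silt + clay = 100%
Step 2: silt = 100 - sand - clay
Step 3: silt = 100 - 40 - 45
Step 4: silt = 15%

15


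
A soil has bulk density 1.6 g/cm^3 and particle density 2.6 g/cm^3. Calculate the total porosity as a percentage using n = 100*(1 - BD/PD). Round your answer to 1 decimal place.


Step 1: Formula: n = 100 * (1 - BD / PD)
Step 2: n = 100 * (1 - 1.6 / 2.6)
Step 3: n = 100 * (1 - 0.61538)
Step 4: n = 38.5%

38.5


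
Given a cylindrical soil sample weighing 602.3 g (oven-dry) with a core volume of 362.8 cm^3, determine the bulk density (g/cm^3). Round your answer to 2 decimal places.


Step 1: Identify the formula: BD = dry mass / volume
Step 2: Substitute values: BD = 602.3 / 362.8
Step 3: BD = 1.66 g/cm^3

1.66


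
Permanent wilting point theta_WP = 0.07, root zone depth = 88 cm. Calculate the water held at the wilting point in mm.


Step 1: Water (mm) = theta_WP * depth * 10
Step 2: Water = 0.07 * 88 * 10
Step 3: Water = 61.6 mm

61.6


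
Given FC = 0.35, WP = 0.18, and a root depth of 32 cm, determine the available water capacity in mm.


Step 1: Available water = (FC - WP) * depth * 10
Step 2: AW = (0.35 - 0.18) * 32 * 10
Step 3: AW = 0.17 * 32 * 10
Step 4: AW = 54.4 mm

54.4


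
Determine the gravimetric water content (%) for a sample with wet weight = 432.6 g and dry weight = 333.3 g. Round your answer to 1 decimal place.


Step 1: Water mass = wet - dry = 432.6 - 333.3 = 99.3 g
Step 2: w = 100 * water mass / dry mass
Step 3: w = 100 * 99.3 / 333.3 = 29.8%

29.8


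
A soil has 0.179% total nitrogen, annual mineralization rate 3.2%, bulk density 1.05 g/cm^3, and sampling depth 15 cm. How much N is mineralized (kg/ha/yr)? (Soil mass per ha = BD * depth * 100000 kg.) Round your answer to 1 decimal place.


Step 1: Soil mass per ha = BD * depth * 100000 = 1.05 * 15 * 100000 = 1575000 kg
Step 2: Total N pool = soil mass * N%/100 = 1575000 * 0.179/100 = 2819.25 kg/ha
Step 3: N mineralized = N pool * rate%/100 = 2819.25 * 3.2/100 = 90.2 kg/ha/yr

90.2


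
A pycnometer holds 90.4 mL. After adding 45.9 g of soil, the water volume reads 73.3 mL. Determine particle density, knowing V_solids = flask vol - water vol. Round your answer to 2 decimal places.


Step 1: Volume of solids = flask volume - water volume with soil
Step 2: V_solids = 90.4 - 73.3 = 17.1 mL
Step 3: Particle density = mass / V_solids = 45.9 / 17.1 = 2.68 g/cm^3

2.68


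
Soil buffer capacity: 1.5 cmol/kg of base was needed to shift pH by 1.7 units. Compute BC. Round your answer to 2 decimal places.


Step 1: BC = change in base / change in pH
Step 2: BC = 1.5 / 1.7
Step 3: BC = 0.88 cmol/(kg*pH unit)

0.88


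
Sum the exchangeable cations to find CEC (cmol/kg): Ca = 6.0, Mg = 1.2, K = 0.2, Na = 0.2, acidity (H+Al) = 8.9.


Step 1: CEC = Ca + Mg + K + Na + (H+Al)
Step 2: CEC = 6.0 + 1.2 + 0.2 + 0.2 + 8.9
Step 3: CEC = 16.5 cmol/kg

16.5


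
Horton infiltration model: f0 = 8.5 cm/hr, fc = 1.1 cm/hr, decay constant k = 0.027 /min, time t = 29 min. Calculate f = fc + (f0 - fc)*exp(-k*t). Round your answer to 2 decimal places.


Step 1: f = fc + (f0 - fc) * exp(-k * t)
Step 2: exp(-0.027 * 29) = 0.457033
Step 3: f = 1.1 + (8.5 - 1.1) * 0.457033
Step 4: f = 1.1 + 7.4 * 0.457033
Step 5: f = 4.48 cm/hr

4.48


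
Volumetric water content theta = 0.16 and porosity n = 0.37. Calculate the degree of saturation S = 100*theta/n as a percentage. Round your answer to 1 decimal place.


Step 1: S = 100 * theta_v / n
Step 2: S = 100 * 0.16 / 0.37
Step 3: S = 43.2%

43.2


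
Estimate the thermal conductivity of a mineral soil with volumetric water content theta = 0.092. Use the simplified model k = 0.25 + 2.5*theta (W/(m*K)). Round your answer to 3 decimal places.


Step 1: k = 0.25 + 2.5 * theta
Step 2: k = 0.25 + 2.5 * 0.092
Step 3: k = 0.25 + 0.23
Step 4: k = 0.48 W/(m*K)

0.48


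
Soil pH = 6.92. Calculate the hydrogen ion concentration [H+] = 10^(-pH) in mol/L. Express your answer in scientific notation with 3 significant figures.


Step 1: [H+] = 10^(-pH)
Step 2: [H+] = 10^(-6.92)
Step 3: [H+] = 1.20e-07 mol/L

1.20e-07


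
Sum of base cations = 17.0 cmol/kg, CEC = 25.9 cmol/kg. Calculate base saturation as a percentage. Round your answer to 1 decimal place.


Step 1: BS = 100 * (sum of bases) / CEC
Step 2: BS = 100 * 17.0 / 25.9
Step 3: BS = 65.6%

65.6


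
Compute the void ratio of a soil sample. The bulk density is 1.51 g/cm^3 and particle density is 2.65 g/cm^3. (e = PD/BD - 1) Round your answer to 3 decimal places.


Step 1: e = PD / BD - 1
Step 2: e = 2.65 / 1.51 - 1
Step 3: e = 1.75497 - 1
Step 4: e = 0.755

0.755


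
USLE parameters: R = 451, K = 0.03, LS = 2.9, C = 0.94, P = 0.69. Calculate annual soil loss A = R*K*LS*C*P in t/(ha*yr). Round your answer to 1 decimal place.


Step 1: A = R * K * LS * C * P
Step 2: R * K = 451 * 0.03 = 13.53
Step 3: (R*K) * LS = 13.53 * 2.9 = 39.237
Step 4: * C * P = 39.237 * 0.94 * 0.69 = 25.4
Step 5: A = 25.4 t/(ha*yr)

25.4


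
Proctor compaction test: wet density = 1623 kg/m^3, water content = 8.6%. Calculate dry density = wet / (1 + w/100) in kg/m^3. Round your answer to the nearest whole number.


Step 1: Dry density = wet density / (1 + w/100)
Step 2: Dry density = 1623 / (1 + 8.6/100)
Step 3: Dry density = 1623 / 1.086
Step 4: Dry density = 1494 kg/m^3

1494


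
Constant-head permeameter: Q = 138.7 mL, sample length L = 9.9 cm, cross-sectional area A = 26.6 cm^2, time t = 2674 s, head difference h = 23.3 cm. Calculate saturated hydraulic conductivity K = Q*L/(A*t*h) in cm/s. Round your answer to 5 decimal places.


Step 1: K = Q * L / (A * t * h)
Step 2: Numerator = 138.7 * 9.9 = 1373.13
Step 3: Denominator = 26.6 * 2674 * 23.3 = 1657291.72
Step 4: K = 1373.13 / 1657291.72 = 0.00083 cm/s

0.00083


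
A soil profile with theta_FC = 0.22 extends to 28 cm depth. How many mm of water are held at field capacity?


Step 1: Water (mm) = theta_FC * depth (cm) * 10
Step 2: Water = 0.22 * 28 * 10
Step 3: Water = 61.6 mm

61.6


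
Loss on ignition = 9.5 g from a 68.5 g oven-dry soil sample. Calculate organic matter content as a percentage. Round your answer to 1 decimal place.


Step 1: OM% = 100 * LOI / sample mass
Step 2: OM = 100 * 9.5 / 68.5
Step 3: OM = 13.9%

13.9


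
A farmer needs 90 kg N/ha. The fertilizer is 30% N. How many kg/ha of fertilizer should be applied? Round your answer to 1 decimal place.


Step 1: Fertilizer rate = target N / (N content / 100)
Step 2: Rate = 90 / (30 / 100)
Step 3: Rate = 90 / 0.3
Step 4: Rate = 300.0 kg/ha

300.0


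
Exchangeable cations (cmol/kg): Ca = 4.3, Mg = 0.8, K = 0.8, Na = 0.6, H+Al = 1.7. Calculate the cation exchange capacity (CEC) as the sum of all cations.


Step 1: CEC = Ca + Mg + K + Na + (H+Al)
Step 2: CEC = 4.3 + 0.8 + 0.8 + 0.6 + 1.7
Step 3: CEC = 8.2 cmol/kg

8.2


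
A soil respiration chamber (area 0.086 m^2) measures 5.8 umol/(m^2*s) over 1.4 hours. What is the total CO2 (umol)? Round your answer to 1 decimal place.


Step 1: Convert time to seconds: 1.4 hr * 3600 = 5040.0 s
Step 2: Total = flux * area * time_s
Step 3: Total = 5.8 * 0.086 * 5040.0
Step 4: Total = 2514.0 umol

2514.0


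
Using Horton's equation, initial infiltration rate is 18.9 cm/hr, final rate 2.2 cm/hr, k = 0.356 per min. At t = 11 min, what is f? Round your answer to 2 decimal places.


Step 1: f = fc + (f0 - fc) * exp(-k * t)
Step 2: exp(-0.356 * 11) = 0.019921
Step 3: f = 2.2 + (18.9 - 2.2) * 0.019921
Step 4: f = 2.2 + 16.7 * 0.019921
Step 5: f = 2.53 cm/hr

2.53


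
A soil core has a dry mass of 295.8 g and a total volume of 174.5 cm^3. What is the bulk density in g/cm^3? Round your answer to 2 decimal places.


Step 1: Identify the formula: BD = dry mass / volume
Step 2: Substitute values: BD = 295.8 / 174.5
Step 3: BD = 1.7 g/cm^3

1.7


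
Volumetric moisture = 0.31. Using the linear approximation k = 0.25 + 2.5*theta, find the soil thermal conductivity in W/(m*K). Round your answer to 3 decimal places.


Step 1: k = 0.25 + 2.5 * theta
Step 2: k = 0.25 + 2.5 * 0.31
Step 3: k = 0.25 + 0.775
Step 4: k = 1.025 W/(m*K)

1.025


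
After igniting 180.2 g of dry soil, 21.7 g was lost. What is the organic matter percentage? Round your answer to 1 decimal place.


Step 1: OM% = 100 * LOI / sample mass
Step 2: OM = 100 * 21.7 / 180.2
Step 3: OM = 12.0%

12.0


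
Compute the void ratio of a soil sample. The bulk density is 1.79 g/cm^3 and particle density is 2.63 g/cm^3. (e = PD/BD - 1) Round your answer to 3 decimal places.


Step 1: e = PD / BD - 1
Step 2: e = 2.63 / 1.79 - 1
Step 3: e = 1.46927 - 1
Step 4: e = 0.469

0.469


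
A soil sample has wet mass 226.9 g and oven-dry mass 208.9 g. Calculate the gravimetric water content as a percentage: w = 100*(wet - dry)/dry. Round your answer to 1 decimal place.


Step 1: Water mass = wet - dry = 226.9 - 208.9 = 18.0 g
Step 2: w = 100 * water mass / dry mass
Step 3: w = 100 * 18.0 / 208.9 = 8.6%

8.6


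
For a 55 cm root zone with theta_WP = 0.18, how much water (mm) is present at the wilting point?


Step 1: Water (mm) = theta_WP * depth * 10
Step 2: Water = 0.18 * 55 * 10
Step 3: Water = 99.0 mm

99.0


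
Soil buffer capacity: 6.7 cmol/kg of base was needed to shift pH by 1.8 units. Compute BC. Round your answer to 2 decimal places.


Step 1: BC = change in base / change in pH
Step 2: BC = 6.7 / 1.8
Step 3: BC = 3.72 cmol/(kg*pH unit)

3.72


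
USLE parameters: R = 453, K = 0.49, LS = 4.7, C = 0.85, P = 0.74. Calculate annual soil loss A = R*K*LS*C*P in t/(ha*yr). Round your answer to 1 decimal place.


Step 1: A = R * K * LS * C * P
Step 2: R * K = 453 * 0.49 = 221.97
Step 3: (R*K) * LS = 221.97 * 4.7 = 1043.259
Step 4: * C * P = 1043.259 * 0.85 * 0.74 = 656.2
Step 5: A = 656.2 t/(ha*yr)

656.2


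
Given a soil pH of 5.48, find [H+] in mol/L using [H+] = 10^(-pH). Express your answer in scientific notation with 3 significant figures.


Step 1: [H+] = 10^(-pH)
Step 2: [H+] = 10^(-5.48)
Step 3: [H+] = 3.31e-06 mol/L

3.31e-06


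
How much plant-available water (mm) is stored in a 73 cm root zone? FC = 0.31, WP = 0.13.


Step 1: Available water = (FC - WP) * depth * 10
Step 2: AW = (0.31 - 0.13) * 73 * 10
Step 3: AW = 0.18 * 73 * 10
Step 4: AW = 131.4 mm

131.4


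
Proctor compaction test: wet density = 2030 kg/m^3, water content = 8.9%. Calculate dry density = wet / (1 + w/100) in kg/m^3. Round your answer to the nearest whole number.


Step 1: Dry density = wet density / (1 + w/100)
Step 2: Dry density = 2030 / (1 + 8.9/100)
Step 3: Dry density = 2030 / 1.089
Step 4: Dry density = 1864 kg/m^3

1864


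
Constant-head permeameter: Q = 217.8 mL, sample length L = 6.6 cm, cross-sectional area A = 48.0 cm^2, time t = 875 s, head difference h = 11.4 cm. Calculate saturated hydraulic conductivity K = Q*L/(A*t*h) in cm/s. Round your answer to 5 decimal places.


Step 1: K = Q * L / (A * t * h)
Step 2: Numerator = 217.8 * 6.6 = 1437.48
Step 3: Denominator = 48.0 * 875 * 11.4 = 478800.0
Step 4: K = 1437.48 / 478800.0 = 0.003 cm/s

0.003


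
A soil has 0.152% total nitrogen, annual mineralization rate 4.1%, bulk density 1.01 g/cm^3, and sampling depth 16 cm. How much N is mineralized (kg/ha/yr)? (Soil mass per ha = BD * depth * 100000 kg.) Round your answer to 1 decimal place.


Step 1: Soil mass per ha = BD * depth * 100000 = 1.01 * 16 * 100000 = 1616000 kg
Step 2: Total N pool = soil mass * N%/100 = 1616000 * 0.152/100 = 2456.32 kg/ha
Step 3: N mineralized = N pool * rate%/100 = 2456.32 * 4.1/100 = 100.7 kg/ha/yr

100.7


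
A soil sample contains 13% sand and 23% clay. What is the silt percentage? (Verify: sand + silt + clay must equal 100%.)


Step 1: sand + silt + clay = 100%
Step 2: silt = 100 - sand - clay
Step 3: silt = 100 - 13 - 23
Step 4: silt = 64%

64


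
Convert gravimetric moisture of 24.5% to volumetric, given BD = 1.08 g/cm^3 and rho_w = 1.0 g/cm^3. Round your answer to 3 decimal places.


Step 1: theta = (w / 100) * BD / rho_w
Step 2: theta = (24.5 / 100) * 1.08 / 1.0
Step 3: theta = 0.245 * 1.08
Step 4: theta = 0.265

0.265


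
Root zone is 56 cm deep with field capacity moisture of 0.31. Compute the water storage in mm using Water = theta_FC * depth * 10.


Step 1: Water (mm) = theta_FC * depth (cm) * 10
Step 2: Water = 0.31 * 56 * 10
Step 3: Water = 173.6 mm

173.6


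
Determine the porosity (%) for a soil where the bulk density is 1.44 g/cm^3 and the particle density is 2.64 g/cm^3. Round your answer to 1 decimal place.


Step 1: Formula: n = 100 * (1 - BD / PD)
Step 2: n = 100 * (1 - 1.44 / 2.64)
Step 3: n = 100 * (1 - 0.54545)
Step 4: n = 45.5%

45.5


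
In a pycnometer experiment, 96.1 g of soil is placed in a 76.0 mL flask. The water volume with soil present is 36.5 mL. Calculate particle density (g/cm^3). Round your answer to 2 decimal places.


Step 1: Volume of solids = flask volume - water volume with soil
Step 2: V_solids = 76.0 - 36.5 = 39.5 mL
Step 3: Particle density = mass / V_solids = 96.1 / 39.5 = 2.43 g/cm^3

2.43


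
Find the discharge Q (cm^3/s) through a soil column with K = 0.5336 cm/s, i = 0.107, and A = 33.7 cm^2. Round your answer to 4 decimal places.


Step 1: Apply Darcy's law: Q = K * i * A
Step 2: Q = 0.5336 * 0.107 * 33.7
Step 3: Q = 1.9241 cm^3/s

1.9241


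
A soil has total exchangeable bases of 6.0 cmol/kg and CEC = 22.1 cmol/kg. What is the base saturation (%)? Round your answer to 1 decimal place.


Step 1: BS = 100 * (sum of bases) / CEC
Step 2: BS = 100 * 6.0 / 22.1
Step 3: BS = 27.1%

27.1


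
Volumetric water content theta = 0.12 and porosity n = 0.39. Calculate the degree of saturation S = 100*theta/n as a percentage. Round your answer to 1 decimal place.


Step 1: S = 100 * theta_v / n
Step 2: S = 100 * 0.12 / 0.39
Step 3: S = 30.8%

30.8


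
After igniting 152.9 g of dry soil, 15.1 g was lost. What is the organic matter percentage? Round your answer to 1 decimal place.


Step 1: OM% = 100 * LOI / sample mass
Step 2: OM = 100 * 15.1 / 152.9
Step 3: OM = 9.9%

9.9


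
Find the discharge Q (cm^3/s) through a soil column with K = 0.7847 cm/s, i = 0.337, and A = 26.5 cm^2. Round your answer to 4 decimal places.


Step 1: Apply Darcy's law: Q = K * i * A
Step 2: Q = 0.7847 * 0.337 * 26.5
Step 3: Q = 7.0078 cm^3/s

7.0078


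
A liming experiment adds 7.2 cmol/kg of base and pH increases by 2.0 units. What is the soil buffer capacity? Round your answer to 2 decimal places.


Step 1: BC = change in base / change in pH
Step 2: BC = 7.2 / 2.0
Step 3: BC = 3.6 cmol/(kg*pH unit)

3.6


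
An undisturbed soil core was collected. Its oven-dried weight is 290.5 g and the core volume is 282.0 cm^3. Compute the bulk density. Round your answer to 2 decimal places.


Step 1: Identify the formula: BD = dry mass / volume
Step 2: Substitute values: BD = 290.5 / 282.0
Step 3: BD = 1.03 g/cm^3

1.03


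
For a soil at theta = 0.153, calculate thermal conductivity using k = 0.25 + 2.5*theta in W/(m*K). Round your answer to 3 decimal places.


Step 1: k = 0.25 + 2.5 * theta
Step 2: k = 0.25 + 2.5 * 0.153
Step 3: k = 0.25 + 0.383
Step 4: k = 0.633 W/(m*K)

0.633


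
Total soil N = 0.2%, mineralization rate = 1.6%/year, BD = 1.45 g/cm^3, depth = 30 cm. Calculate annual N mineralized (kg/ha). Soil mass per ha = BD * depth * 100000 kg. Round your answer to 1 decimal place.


Step 1: Soil mass per ha = BD * depth * 100000 = 1.45 * 30 * 100000 = 4350000 kg
Step 2: Total N pool = soil mass * N%/100 = 4350000 * 0.2/100 = 8700.0 kg/ha
Step 3: N mineralized = N pool * rate%/100 = 8700.0 * 1.6/100 = 139.2 kg/ha/yr

139.2


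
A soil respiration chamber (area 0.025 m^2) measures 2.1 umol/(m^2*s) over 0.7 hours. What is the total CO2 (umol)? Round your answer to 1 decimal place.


Step 1: Convert time to seconds: 0.7 hr * 3600 = 2520.0 s
Step 2: Total = flux * area * time_s
Step 3: Total = 2.1 * 0.025 * 2520.0
Step 4: Total = 132.3 umol

132.3


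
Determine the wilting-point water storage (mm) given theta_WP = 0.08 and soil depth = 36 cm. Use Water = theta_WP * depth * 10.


Step 1: Water (mm) = theta_WP * depth * 10
Step 2: Water = 0.08 * 36 * 10
Step 3: Water = 28.8 mm

28.8


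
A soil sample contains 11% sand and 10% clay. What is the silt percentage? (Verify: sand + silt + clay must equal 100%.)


Step 1: sand + silt + clay = 100%
Step 2: silt = 100 - sand - clay
Step 3: silt = 100 - 11 - 10
Step 4: silt = 79%

79


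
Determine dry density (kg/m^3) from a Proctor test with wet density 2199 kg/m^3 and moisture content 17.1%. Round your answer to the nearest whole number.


Step 1: Dry density = wet density / (1 + w/100)
Step 2: Dry density = 2199 / (1 + 17.1/100)
Step 3: Dry density = 2199 / 1.171
Step 4: Dry density = 1878 kg/m^3

1878


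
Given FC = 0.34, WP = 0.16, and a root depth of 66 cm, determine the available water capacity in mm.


Step 1: Available water = (FC - WP) * depth * 10
Step 2: AW = (0.34 - 0.16) * 66 * 10
Step 3: AW = 0.18 * 66 * 10
Step 4: AW = 118.8 mm

118.8


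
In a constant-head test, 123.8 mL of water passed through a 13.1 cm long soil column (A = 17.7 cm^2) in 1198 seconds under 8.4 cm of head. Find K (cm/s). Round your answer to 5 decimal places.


Step 1: K = Q * L / (A * t * h)
Step 2: Numerator = 123.8 * 13.1 = 1621.78
Step 3: Denominator = 17.7 * 1198 * 8.4 = 178118.64
Step 4: K = 1621.78 / 178118.64 = 0.00911 cm/s

0.00911


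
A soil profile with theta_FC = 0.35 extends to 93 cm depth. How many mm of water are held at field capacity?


Step 1: Water (mm) = theta_FC * depth (cm) * 10
Step 2: Water = 0.35 * 93 * 10
Step 3: Water = 325.5 mm

325.5


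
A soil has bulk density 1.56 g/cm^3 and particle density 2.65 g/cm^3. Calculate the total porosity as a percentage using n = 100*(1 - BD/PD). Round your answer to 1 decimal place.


Step 1: Formula: n = 100 * (1 - BD / PD)
Step 2: n = 100 * (1 - 1.56 / 2.65)
Step 3: n = 100 * (1 - 0.58868)
Step 4: n = 41.1%

41.1


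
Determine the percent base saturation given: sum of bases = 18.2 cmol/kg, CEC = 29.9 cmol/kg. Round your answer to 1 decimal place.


Step 1: BS = 100 * (sum of bases) / CEC
Step 2: BS = 100 * 18.2 / 29.9
Step 3: BS = 60.9%

60.9


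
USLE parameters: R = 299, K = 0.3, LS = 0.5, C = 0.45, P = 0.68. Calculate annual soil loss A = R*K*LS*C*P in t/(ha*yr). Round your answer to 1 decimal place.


Step 1: A = R * K * LS * C * P
Step 2: R * K = 299 * 0.3 = 89.7
Step 3: (R*K) * LS = 89.7 * 0.5 = 44.85
Step 4: * C * P = 44.85 * 0.45 * 0.68 = 13.7
Step 5: A = 13.7 t/(ha*yr)

13.7


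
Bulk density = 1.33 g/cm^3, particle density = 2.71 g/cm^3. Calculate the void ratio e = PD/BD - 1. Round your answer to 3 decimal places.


Step 1: e = PD / BD - 1
Step 2: e = 2.71 / 1.33 - 1
Step 3: e = 2.03759 - 1
Step 4: e = 1.038

1.038


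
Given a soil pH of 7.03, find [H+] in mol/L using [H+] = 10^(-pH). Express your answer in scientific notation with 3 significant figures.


Step 1: [H+] = 10^(-pH)
Step 2: [H+] = 10^(-7.03)
Step 3: [H+] = 9.33e-08 mol/L

9.33e-08


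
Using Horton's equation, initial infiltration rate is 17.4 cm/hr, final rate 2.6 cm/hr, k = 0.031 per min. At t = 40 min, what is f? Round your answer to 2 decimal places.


Step 1: f = fc + (f0 - fc) * exp(-k * t)
Step 2: exp(-0.031 * 40) = 0.289384
Step 3: f = 2.6 + (17.4 - 2.6) * 0.289384
Step 4: f = 2.6 + 14.8 * 0.289384
Step 5: f = 6.88 cm/hr

6.88


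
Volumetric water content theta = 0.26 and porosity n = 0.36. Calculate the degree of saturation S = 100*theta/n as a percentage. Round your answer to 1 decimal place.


Step 1: S = 100 * theta_v / n
Step 2: S = 100 * 0.26 / 0.36
Step 3: S = 72.2%

72.2


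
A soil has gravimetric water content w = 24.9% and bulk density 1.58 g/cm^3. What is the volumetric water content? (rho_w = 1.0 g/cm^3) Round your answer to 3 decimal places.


Step 1: theta = (w / 100) * BD / rho_w
Step 2: theta = (24.9 / 100) * 1.58 / 1.0
Step 3: theta = 0.249 * 1.58
Step 4: theta = 0.393

0.393


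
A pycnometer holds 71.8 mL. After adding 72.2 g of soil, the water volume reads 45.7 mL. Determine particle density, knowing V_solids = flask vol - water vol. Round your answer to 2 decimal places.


Step 1: Volume of solids = flask volume - water volume with soil
Step 2: V_solids = 71.8 - 45.7 = 26.1 mL
Step 3: Particle density = mass / V_solids = 72.2 / 26.1 = 2.77 g/cm^3

2.77


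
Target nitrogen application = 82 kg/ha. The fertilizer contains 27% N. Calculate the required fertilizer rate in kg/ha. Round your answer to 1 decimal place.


Step 1: Fertilizer rate = target N / (N content / 100)
Step 2: Rate = 82 / (27 / 100)
Step 3: Rate = 82 / 0.27
Step 4: Rate = 303.7 kg/ha

303.7


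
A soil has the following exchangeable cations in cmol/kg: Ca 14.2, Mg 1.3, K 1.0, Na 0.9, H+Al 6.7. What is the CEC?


Step 1: CEC = Ca + Mg + K + Na + (H+Al)
Step 2: CEC = 14.2 + 1.3 + 1.0 + 0.9 + 6.7
Step 3: CEC = 24.1 cmol/kg

24.1


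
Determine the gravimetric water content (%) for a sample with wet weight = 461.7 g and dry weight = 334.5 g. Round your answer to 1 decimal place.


Step 1: Water mass = wet - dry = 461.7 - 334.5 = 127.2 g
Step 2: w = 100 * water mass / dry mass
Step 3: w = 100 * 127.2 / 334.5 = 38.0%

38.0


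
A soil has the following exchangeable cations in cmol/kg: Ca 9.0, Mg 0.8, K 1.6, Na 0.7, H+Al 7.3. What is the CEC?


Step 1: CEC = Ca + Mg + K + Na + (H+Al)
Step 2: CEC = 9.0 + 0.8 + 1.6 + 0.7 + 7.3
Step 3: CEC = 19.4 cmol/kg

19.4


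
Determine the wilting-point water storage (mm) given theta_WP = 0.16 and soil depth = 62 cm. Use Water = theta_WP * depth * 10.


Step 1: Water (mm) = theta_WP * depth * 10
Step 2: Water = 0.16 * 62 * 10
Step 3: Water = 99.2 mm

99.2


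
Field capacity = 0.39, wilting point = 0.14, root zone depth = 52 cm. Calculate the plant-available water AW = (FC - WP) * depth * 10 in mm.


Step 1: Available water = (FC - WP) * depth * 10
Step 2: AW = (0.39 - 0.14) * 52 * 10
Step 3: AW = 0.25 * 52 * 10
Step 4: AW = 130.0 mm

130.0


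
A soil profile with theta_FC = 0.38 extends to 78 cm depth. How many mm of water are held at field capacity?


Step 1: Water (mm) = theta_FC * depth (cm) * 10
Step 2: Water = 0.38 * 78 * 10
Step 3: Water = 296.4 mm

296.4


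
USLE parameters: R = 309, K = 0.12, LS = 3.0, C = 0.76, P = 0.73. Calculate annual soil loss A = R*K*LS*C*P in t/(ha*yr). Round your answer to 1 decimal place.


Step 1: A = R * K * LS * C * P
Step 2: R * K = 309 * 0.12 = 37.08
Step 3: (R*K) * LS = 37.08 * 3.0 = 111.24
Step 4: * C * P = 111.24 * 0.76 * 0.73 = 61.7
Step 5: A = 61.7 t/(ha*yr)

61.7


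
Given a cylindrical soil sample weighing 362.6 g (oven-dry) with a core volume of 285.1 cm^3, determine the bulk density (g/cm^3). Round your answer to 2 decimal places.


Step 1: Identify the formula: BD = dry mass / volume
Step 2: Substitute values: BD = 362.6 / 285.1
Step 3: BD = 1.27 g/cm^3

1.27


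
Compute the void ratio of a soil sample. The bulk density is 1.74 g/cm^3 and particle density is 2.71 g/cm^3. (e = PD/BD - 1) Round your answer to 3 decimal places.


Step 1: e = PD / BD - 1
Step 2: e = 2.71 / 1.74 - 1
Step 3: e = 1.55747 - 1
Step 4: e = 0.557

0.557


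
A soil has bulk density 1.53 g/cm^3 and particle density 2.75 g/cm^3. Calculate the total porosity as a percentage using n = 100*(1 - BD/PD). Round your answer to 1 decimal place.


Step 1: Formula: n = 100 * (1 - BD / PD)
Step 2: n = 100 * (1 - 1.53 / 2.75)
Step 3: n = 100 * (1 - 0.55636)
Step 4: n = 44.4%

44.4


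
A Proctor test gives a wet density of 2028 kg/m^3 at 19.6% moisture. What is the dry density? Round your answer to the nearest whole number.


Step 1: Dry density = wet density / (1 + w/100)
Step 2: Dry density = 2028 / (1 + 19.6/100)
Step 3: Dry density = 2028 / 1.196
Step 4: Dry density = 1696 kg/m^3

1696


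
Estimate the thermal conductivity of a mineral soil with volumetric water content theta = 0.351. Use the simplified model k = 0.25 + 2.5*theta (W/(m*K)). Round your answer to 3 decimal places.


Step 1: k = 0.25 + 2.5 * theta
Step 2: k = 0.25 + 2.5 * 0.351
Step 3: k = 0.25 + 0.878
Step 4: k = 1.128 W/(m*K)

1.128


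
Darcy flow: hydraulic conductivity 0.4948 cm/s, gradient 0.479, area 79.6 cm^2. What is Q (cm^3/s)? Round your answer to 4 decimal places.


Step 1: Apply Darcy's law: Q = K * i * A
Step 2: Q = 0.4948 * 0.479 * 79.6
Step 3: Q = 18.8659 cm^3/s

18.8659


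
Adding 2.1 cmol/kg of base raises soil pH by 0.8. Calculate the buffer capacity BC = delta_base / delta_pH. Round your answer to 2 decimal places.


Step 1: BC = change in base / change in pH
Step 2: BC = 2.1 / 0.8
Step 3: BC = 2.63 cmol/(kg*pH unit)

2.63


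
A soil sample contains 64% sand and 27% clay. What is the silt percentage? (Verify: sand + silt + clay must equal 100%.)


Step 1: sand + silt + clay = 100%
Step 2: silt = 100 - sand - clay
Step 3: silt = 100 - 64 - 27
Step 4: silt = 9%

9


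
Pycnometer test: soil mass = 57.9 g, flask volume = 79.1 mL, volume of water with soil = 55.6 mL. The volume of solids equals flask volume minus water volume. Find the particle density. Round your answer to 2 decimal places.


Step 1: Volume of solids = flask volume - water volume with soil
Step 2: V_solids = 79.1 - 55.6 = 23.5 mL
Step 3: Particle density = mass / V_solids = 57.9 / 23.5 = 2.46 g/cm^3

2.46


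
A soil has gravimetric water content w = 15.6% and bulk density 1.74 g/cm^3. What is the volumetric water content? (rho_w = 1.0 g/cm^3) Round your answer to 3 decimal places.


Step 1: theta = (w / 100) * BD / rho_w
Step 2: theta = (15.6 / 100) * 1.74 / 1.0
Step 3: theta = 0.156 * 1.74
Step 4: theta = 0.271

0.271


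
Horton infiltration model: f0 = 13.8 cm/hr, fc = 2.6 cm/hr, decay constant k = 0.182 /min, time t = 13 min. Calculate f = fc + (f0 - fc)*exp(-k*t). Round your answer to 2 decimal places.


Step 1: f = fc + (f0 - fc) * exp(-k * t)
Step 2: exp(-0.182 * 13) = 0.093855
Step 3: f = 2.6 + (13.8 - 2.6) * 0.093855
Step 4: f = 2.6 + 11.2 * 0.093855
Step 5: f = 3.65 cm/hr

3.65


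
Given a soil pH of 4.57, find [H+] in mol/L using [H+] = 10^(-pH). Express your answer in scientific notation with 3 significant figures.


Step 1: [H+] = 10^(-pH)
Step 2: [H+] = 10^(-4.57)
Step 3: [H+] = 2.69e-05 mol/L

2.69e-05


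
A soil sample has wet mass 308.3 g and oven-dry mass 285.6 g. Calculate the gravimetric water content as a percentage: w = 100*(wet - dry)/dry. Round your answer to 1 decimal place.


Step 1: Water mass = wet - dry = 308.3 - 285.6 = 22.7 g
Step 2: w = 100 * water mass / dry mass
Step 3: w = 100 * 22.7 / 285.6 = 7.9%

7.9
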